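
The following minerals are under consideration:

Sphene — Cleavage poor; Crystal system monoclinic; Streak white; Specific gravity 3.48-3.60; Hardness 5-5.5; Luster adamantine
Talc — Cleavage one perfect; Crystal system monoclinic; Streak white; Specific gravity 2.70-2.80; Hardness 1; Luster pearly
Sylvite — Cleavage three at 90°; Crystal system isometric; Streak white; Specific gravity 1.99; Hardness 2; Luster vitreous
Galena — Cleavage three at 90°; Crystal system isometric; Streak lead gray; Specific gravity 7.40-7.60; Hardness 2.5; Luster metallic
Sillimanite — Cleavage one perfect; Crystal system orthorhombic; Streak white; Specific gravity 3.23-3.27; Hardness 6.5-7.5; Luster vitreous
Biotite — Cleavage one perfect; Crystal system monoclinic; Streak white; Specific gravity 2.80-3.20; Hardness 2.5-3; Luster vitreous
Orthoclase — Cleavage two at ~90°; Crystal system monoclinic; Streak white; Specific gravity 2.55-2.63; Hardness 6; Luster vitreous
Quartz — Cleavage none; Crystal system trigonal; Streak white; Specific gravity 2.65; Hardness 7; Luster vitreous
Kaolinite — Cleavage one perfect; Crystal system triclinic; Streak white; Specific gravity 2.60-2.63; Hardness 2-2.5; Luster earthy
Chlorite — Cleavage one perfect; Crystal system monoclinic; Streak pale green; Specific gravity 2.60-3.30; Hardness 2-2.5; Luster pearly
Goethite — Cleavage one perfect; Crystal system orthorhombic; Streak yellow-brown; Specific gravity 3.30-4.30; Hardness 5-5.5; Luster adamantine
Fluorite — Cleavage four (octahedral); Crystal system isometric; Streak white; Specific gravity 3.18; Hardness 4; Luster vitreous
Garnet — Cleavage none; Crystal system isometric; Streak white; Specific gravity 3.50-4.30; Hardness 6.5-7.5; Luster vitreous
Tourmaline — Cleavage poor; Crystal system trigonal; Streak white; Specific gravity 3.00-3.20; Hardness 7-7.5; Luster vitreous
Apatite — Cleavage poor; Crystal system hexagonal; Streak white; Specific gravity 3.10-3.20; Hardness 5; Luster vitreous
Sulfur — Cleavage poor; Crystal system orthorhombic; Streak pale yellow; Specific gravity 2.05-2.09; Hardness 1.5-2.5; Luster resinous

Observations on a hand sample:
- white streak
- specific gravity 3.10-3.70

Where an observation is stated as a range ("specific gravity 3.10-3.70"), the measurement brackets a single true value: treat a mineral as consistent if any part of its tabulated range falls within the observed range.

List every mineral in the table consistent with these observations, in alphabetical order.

White streak eliminates Galena, Chlorite, Goethite, Sulfur.
Specific gravity 3.10-3.70 eliminates Talc, Sylvite, Orthoclase, Quartz, Kaolinite.
Remaining candidates: Apatite, Biotite, Fluorite, Garnet, Sillimanite, Sphene, Tourmaline.

Apatite, Biotite, Fluorite, Garnet, Sillimanite, Sphene, Tourmaline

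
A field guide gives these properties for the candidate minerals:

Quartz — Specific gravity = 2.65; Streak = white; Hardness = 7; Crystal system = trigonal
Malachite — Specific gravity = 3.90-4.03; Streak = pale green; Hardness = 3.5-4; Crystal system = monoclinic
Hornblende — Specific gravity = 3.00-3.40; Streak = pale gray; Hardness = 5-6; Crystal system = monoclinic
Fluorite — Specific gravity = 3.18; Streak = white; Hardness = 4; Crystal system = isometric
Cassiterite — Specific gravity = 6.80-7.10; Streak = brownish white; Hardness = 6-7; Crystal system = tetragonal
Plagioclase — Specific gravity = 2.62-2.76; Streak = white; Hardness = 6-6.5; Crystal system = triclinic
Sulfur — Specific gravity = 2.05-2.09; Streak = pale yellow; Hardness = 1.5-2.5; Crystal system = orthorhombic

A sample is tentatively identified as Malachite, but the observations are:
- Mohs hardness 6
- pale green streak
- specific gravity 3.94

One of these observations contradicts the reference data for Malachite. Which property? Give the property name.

Mohs hardness 6: Malachite has hardness 3.5-4 — does not match.
Pale green streak: Malachite has pale green streak — matches.
Specific gravity 3.94: Malachite has SG 3.90-4.03 — matches.
Only the hardness is inconsistent.

hardness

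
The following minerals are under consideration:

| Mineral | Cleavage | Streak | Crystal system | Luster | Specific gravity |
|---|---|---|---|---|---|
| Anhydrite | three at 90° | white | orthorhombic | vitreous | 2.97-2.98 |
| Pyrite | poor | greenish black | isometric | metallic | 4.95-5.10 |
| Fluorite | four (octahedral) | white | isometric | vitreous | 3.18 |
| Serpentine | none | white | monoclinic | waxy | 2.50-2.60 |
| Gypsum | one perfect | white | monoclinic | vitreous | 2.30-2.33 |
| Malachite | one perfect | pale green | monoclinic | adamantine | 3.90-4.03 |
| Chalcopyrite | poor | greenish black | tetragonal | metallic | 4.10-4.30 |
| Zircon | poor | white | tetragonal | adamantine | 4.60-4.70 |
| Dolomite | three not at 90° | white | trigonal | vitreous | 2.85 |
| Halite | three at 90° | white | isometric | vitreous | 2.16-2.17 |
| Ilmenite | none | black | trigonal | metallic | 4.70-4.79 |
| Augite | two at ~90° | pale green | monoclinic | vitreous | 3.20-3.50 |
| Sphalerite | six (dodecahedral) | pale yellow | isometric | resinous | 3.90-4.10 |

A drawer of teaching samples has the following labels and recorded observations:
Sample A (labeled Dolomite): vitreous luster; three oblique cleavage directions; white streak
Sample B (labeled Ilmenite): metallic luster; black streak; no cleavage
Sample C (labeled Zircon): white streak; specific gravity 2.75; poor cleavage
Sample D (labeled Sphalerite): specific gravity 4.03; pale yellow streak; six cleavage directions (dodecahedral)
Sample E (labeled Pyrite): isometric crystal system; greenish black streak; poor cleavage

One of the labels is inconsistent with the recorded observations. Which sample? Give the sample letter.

C

Sample A: all recorded properties match Dolomite.
Sample B: all recorded properties match Ilmenite.
Sample C: specific gravity 2.75 is outside the reference for Zircon (SG 4.60-4.70) — mislabeled.
Sample D: all recorded properties match Sphalerite.
Sample E: all recorded properties match Pyrite.
Sample C is the mislabeled one.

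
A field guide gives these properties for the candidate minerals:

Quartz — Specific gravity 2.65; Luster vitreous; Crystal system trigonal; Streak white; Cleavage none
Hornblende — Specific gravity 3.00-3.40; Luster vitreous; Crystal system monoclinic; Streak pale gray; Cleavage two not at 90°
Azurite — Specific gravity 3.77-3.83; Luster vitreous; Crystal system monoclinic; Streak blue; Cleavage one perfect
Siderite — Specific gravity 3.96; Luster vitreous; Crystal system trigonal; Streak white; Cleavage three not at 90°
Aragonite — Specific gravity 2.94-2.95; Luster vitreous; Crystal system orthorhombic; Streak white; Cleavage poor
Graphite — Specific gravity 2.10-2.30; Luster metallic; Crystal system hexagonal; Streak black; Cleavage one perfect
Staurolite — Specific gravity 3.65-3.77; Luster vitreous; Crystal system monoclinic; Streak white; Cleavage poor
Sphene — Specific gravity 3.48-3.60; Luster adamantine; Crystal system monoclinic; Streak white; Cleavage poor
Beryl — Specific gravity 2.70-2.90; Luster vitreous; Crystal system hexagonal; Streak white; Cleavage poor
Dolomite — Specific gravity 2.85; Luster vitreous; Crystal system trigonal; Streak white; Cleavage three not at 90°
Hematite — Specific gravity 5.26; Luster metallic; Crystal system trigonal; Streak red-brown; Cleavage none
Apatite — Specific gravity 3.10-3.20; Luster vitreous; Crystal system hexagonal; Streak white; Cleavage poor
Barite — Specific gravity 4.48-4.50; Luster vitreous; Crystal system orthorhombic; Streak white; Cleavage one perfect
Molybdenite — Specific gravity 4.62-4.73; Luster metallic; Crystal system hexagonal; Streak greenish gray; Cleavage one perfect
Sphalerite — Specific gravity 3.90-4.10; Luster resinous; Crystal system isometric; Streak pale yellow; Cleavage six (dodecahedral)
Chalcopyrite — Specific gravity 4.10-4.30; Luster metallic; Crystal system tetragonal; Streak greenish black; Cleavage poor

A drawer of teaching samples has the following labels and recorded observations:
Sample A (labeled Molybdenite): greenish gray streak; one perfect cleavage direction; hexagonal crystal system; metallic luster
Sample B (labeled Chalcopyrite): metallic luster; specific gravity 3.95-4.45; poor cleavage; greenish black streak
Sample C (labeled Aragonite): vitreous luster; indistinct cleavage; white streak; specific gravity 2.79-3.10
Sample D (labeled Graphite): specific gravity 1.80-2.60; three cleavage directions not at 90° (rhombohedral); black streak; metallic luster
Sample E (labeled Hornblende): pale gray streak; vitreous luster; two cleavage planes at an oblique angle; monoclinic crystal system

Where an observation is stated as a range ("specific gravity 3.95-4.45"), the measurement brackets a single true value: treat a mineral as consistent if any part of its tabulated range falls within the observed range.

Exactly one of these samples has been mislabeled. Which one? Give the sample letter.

Sample A: every observation is compatible with the reference values for Molybdenite.
Sample B: every observation is compatible with the reference values for Chalcopyrite.
Sample C: every observation is compatible with the reference values for Aragonite.
Sample D: Graphite has cleavage one perfect, but the record shows three cleavage directions not at 90° (rhombohedral) — this label is wrong.
Sample E: every observation is compatible with the reference values for Hornblende.
The mislabeled specimen is D.

D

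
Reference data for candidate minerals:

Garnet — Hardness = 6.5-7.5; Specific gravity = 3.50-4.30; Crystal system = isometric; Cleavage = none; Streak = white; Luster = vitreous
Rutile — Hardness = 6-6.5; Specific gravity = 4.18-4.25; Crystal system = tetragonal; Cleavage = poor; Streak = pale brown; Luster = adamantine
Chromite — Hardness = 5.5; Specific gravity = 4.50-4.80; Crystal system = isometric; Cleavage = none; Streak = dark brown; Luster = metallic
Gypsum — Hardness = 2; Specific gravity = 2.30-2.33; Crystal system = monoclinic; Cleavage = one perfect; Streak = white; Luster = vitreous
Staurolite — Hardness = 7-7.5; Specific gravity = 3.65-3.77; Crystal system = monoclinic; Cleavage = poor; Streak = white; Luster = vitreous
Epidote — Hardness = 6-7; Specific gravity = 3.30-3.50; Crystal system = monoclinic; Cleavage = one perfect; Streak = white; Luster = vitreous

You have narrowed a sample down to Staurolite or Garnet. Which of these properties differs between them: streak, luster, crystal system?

Streak: both white — no difference.
Luster: both vitreous — no difference.
Crystal system: Staurolite monoclinic, Garnet isometric — distinct.
Of the listed properties, crystal system is the one that separates them.

crystal system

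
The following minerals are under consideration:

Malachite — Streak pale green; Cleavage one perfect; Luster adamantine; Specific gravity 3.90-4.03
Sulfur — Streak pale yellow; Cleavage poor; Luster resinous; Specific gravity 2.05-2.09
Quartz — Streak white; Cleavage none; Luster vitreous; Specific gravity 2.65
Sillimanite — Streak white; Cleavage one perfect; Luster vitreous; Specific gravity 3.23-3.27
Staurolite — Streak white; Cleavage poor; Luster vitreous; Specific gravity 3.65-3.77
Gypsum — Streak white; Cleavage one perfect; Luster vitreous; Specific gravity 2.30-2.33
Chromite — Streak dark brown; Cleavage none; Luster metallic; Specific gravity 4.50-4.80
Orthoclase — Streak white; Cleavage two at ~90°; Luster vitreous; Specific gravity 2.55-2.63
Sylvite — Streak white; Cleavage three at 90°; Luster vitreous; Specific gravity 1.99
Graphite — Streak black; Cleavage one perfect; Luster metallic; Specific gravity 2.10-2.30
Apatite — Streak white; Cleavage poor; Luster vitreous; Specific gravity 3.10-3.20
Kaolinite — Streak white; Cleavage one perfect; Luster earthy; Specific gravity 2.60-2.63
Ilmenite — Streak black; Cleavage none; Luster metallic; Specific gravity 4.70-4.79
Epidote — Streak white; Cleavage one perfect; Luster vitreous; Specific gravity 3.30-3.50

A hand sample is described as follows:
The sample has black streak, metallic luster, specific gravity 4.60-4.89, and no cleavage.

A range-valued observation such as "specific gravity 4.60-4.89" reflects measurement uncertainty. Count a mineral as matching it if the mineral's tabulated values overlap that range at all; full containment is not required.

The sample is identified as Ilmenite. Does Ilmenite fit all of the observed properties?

Black streak — agrees with Ilmenite (black streak).
Metallic luster — agrees with Ilmenite (metallic luster).
Specific gravity 4.60-4.89 — agrees with Ilmenite (SG 4.70-4.79).
No cleavage — agrees with Ilmenite (cleavage none).
All observations are consistent with the tabulated values for Ilmenite.

Yes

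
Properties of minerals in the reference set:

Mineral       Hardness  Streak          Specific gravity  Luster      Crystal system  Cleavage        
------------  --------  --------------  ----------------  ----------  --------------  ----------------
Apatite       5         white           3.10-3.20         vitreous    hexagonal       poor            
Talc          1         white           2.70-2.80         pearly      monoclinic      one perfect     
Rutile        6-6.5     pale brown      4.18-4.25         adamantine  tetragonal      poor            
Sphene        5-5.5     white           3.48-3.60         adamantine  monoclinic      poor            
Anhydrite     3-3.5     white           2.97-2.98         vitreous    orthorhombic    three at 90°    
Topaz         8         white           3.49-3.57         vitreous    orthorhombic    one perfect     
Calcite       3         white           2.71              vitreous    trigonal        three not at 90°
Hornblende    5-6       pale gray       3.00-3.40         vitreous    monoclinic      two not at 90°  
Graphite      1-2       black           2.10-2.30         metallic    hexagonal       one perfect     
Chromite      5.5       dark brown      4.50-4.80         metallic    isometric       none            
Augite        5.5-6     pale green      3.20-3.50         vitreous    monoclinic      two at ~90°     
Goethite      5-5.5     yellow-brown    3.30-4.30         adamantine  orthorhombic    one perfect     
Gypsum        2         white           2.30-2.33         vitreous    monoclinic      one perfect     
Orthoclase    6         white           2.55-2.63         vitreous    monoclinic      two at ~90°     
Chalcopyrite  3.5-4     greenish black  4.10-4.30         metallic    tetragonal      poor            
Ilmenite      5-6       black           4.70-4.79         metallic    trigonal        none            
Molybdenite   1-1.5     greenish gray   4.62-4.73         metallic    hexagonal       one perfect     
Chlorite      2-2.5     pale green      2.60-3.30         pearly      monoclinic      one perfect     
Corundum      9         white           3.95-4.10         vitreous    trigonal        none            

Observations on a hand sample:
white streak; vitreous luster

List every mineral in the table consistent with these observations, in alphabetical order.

White streak: Apatite, Talc, Sphene, Anhydrite, Topaz, Calcite, Gypsum, Orthoclase, Corundum remain.
Vitreous luster is inconsistent with Talc, Sphene.
Remaining candidates: Anhydrite, Apatite, Calcite, Corundum, Gypsum, Orthoclase, Topaz.

Anhydrite, Apatite, Calcite, Corundum, Gypsum, Orthoclase, Topaz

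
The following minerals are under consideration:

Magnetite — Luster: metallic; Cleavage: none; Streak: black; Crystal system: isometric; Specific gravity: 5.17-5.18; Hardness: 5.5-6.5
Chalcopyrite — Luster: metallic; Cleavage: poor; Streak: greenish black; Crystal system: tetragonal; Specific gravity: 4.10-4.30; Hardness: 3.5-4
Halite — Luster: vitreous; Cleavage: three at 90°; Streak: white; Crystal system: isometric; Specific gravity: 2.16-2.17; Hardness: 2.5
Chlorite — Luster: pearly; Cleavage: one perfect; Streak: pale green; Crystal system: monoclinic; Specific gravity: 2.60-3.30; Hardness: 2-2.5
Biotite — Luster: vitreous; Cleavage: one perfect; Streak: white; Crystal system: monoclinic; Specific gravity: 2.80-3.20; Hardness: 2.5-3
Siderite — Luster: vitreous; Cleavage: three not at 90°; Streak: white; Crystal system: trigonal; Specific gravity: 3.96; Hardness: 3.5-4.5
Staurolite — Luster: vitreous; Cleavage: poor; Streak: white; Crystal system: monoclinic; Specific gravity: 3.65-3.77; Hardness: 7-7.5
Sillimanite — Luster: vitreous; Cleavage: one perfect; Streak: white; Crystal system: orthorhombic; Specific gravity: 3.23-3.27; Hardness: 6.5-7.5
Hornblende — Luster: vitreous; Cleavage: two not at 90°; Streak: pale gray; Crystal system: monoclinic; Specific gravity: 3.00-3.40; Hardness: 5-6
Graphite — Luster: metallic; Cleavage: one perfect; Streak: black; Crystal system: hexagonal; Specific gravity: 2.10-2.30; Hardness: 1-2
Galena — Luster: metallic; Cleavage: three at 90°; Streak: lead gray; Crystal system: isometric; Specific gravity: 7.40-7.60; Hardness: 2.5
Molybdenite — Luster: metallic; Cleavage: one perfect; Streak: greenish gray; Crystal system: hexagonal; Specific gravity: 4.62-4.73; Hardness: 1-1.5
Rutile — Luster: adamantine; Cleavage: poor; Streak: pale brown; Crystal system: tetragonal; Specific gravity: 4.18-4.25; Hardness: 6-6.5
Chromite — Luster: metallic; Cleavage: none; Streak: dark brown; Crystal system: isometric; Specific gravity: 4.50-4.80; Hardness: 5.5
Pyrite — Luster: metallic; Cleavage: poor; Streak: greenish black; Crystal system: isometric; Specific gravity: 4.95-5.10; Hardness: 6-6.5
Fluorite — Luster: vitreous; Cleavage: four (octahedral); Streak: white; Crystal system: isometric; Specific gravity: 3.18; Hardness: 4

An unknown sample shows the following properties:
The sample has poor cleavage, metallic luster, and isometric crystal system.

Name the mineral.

Poor cleavage: narrows the field to Chalcopyrite, Staurolite, Rutile, Pyrite.
Metallic luster excludes Staurolite, Rutile.
Isometric crystal system excludes Chalcopyrite.
The only mineral consistent with every observation is Pyrite.

Pyrite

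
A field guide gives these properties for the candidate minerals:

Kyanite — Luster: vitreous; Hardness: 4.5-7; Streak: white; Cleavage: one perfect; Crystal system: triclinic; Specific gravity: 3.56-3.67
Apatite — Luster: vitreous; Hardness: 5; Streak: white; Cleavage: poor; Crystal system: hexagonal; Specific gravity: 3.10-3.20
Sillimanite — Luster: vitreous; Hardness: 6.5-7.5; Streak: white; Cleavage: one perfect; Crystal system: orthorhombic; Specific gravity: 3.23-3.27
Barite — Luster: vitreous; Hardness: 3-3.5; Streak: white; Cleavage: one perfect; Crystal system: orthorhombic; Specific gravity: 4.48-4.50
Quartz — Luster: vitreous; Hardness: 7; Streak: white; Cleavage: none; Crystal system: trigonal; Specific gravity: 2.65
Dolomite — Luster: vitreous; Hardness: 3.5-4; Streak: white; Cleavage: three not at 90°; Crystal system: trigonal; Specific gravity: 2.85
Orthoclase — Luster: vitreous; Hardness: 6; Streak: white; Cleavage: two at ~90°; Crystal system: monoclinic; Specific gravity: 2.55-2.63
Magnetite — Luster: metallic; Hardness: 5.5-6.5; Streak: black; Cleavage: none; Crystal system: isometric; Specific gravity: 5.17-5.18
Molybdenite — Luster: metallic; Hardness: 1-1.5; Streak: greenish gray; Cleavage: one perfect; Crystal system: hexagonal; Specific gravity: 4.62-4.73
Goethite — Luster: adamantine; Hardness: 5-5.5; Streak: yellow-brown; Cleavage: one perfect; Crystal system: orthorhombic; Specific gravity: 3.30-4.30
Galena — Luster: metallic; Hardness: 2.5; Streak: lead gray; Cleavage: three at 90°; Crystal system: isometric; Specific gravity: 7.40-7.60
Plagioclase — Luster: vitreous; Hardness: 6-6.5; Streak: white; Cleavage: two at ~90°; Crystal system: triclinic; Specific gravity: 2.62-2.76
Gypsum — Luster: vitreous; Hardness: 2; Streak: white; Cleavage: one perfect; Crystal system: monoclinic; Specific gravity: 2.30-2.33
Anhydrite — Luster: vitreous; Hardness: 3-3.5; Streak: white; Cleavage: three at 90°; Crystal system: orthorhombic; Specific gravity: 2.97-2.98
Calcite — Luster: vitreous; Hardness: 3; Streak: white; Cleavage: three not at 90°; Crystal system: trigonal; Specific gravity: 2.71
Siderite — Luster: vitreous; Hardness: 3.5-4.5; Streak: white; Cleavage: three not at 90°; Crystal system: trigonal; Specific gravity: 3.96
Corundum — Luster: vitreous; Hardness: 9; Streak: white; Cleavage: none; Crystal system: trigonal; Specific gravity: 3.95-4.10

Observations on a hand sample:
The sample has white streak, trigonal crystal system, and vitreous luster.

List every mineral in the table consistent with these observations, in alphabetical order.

White streak is inconsistent with Magnetite, Molybdenite, Goethite, Galena.
Trigonal crystal system — Quartz, Dolomite, Calcite, Siderite, Corundum remain.
Vitreous luster — every remaining candidate is consistent.
Remaining candidates: Calcite, Corundum, Dolomite, Quartz, Siderite.

Calcite, Corundum, Dolomite, Quartz, Siderite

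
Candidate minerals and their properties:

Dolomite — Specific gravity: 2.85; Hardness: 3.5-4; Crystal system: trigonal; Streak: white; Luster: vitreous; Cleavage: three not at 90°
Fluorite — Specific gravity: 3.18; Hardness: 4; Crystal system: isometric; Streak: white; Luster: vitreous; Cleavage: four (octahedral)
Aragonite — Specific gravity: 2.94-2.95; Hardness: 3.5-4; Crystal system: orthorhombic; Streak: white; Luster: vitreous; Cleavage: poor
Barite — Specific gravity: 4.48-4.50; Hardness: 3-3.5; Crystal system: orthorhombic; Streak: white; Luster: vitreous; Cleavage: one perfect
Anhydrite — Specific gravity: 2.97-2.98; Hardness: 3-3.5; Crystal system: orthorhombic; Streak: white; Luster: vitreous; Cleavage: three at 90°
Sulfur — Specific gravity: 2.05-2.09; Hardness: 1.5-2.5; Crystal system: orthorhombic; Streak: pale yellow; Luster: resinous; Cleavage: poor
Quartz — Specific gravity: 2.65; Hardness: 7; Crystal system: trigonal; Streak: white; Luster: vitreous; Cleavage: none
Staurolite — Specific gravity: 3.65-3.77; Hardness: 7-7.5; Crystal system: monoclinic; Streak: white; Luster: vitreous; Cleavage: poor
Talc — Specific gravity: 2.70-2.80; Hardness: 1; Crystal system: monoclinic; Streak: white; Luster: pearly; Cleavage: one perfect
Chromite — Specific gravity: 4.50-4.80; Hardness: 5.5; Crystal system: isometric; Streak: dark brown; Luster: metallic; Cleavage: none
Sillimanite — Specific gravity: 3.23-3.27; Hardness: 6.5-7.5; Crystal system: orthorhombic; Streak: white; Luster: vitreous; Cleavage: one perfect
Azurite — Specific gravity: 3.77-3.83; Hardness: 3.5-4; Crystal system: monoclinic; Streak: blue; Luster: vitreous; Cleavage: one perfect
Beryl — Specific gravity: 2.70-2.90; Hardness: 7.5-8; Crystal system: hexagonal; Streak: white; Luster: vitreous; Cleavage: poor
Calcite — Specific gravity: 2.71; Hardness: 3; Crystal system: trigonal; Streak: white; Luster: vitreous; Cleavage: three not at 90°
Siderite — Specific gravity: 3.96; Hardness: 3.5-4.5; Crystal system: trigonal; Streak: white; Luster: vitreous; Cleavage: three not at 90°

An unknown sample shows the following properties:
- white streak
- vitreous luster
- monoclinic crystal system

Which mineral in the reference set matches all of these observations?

White streak is inconsistent with Sulfur, Chromite, Azurite.
Vitreous luster rules out Talc.
Monoclinic crystal system: only Staurolite remains.
Only Staurolite satisfies all observations.

Staurolite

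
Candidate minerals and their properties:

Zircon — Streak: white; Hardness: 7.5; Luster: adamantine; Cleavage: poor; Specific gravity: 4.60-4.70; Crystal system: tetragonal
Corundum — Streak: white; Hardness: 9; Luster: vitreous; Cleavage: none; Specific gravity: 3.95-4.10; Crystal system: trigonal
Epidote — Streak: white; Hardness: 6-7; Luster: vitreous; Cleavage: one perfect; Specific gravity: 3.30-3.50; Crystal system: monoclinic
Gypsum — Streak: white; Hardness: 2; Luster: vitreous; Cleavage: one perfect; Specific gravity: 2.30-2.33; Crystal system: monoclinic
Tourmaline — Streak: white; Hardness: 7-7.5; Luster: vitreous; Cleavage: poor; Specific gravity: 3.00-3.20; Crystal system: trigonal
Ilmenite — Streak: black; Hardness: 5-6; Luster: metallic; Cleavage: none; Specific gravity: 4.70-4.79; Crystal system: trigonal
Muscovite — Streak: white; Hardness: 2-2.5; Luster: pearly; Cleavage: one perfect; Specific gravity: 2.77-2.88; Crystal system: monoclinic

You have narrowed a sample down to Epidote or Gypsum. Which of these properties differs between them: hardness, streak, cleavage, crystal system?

Hardness: Epidote 6-7, Gypsum 2 — distinct.
Streak: both white — identical.
Cleavage: both one perfect — identical.
Crystal system: both monoclinic — identical.
Of the listed properties, hardness is the one that separates them.

hardness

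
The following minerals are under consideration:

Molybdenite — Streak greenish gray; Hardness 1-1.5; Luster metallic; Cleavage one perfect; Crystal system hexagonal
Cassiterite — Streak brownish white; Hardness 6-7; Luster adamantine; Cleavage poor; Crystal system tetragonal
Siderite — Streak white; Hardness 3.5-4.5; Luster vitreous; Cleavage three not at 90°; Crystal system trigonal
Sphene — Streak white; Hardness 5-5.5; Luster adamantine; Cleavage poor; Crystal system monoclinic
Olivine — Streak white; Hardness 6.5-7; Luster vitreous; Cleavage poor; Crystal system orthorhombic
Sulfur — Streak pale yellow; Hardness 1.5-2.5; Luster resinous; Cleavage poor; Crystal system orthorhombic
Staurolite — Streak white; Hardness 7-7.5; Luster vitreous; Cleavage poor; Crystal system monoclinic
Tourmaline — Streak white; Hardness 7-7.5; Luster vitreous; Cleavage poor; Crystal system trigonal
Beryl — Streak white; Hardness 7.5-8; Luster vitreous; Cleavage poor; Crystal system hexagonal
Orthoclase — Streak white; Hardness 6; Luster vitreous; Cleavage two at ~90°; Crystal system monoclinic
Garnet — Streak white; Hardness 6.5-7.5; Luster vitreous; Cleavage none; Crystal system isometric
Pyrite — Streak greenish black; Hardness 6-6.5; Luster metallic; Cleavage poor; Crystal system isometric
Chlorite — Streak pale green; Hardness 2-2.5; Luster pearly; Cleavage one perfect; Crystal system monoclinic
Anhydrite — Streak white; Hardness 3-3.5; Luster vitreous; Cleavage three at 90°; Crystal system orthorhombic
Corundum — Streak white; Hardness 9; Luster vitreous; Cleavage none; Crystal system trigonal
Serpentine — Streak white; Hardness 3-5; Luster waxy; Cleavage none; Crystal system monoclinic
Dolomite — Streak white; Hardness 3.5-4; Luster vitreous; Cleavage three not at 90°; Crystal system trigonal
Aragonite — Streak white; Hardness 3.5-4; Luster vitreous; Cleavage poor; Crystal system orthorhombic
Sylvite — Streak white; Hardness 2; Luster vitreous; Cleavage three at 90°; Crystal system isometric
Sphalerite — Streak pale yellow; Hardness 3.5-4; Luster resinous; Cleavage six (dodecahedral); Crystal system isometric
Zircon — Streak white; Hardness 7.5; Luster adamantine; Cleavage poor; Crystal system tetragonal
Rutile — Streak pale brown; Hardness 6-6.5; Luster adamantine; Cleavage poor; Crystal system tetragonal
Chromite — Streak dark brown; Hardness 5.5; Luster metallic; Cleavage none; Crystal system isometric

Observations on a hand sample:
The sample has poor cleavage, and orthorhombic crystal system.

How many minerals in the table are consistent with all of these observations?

3

Poor cleavage — leaves Cassiterite, Sphene, Olivine, Sulfur, Staurolite, Tourmaline, Beryl, Pyrite, Aragonite, Zircon, Rutile.
Orthorhombic crystal system — Olivine, Sulfur, Aragonite remain.
The minerals that satisfy all observations are Aragonite, Olivine, Sulfur.
That is 3 minerals.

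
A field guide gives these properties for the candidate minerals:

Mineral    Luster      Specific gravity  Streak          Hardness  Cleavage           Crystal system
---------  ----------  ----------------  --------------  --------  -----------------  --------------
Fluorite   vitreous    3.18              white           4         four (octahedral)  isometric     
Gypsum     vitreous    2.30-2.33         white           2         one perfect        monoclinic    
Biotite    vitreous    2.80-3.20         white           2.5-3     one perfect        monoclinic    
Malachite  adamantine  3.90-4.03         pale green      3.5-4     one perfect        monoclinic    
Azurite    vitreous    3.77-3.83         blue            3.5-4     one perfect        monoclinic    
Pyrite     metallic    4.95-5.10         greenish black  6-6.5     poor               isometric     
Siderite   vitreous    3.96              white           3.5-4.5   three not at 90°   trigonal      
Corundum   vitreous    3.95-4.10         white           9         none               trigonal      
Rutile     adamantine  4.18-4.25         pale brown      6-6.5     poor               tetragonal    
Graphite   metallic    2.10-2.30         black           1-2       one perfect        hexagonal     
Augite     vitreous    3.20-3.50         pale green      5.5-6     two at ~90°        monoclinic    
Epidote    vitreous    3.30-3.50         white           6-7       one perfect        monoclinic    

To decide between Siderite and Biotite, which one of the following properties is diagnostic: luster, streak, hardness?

Luster: both vitreous — shared.
Streak: both white — shared.
Hardness: Siderite 3.5-4.5, Biotite 2.5-3 — distinct.
Only hardness differs between Siderite and Biotite among the listed tests.

hardness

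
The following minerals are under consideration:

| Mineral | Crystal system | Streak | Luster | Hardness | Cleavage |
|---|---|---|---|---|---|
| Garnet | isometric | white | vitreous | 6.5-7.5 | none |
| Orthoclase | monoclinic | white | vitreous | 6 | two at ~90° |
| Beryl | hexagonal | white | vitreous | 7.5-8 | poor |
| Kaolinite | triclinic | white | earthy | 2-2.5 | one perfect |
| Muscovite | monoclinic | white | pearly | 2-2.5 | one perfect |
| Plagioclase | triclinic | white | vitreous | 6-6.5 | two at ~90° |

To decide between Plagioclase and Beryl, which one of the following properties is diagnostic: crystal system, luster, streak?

Crystal system: Plagioclase triclinic, Beryl hexagonal — distinct.
Luster: both vitreous — no difference.
Streak: both white — no difference.
Only crystal system differs between Plagioclase and Beryl among the listed tests.

crystal system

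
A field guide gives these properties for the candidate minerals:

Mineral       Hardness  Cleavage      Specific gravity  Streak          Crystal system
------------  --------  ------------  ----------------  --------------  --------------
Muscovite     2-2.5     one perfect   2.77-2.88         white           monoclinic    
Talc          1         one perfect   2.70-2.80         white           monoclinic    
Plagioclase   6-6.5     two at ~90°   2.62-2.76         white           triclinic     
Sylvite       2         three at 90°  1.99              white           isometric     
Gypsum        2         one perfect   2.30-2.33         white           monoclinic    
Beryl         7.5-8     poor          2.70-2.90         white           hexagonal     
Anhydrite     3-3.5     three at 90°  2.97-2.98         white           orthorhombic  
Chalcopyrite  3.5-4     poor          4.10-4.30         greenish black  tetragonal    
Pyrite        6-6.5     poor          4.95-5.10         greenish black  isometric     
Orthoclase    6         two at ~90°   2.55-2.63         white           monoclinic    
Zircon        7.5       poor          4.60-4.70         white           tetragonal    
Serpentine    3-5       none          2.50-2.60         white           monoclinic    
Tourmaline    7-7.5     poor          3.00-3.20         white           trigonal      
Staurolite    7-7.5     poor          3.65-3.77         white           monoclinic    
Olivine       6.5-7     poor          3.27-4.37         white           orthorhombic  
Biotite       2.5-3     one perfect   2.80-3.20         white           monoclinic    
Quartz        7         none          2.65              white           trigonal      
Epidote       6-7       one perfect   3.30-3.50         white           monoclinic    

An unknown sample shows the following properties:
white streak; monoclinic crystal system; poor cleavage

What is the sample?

White streak excludes Chalcopyrite, Pyrite.
Monoclinic crystal system — Muscovite, Talc, Gypsum, Orthoclase, Serpentine, Staurolite, Biotite, Epidote remain.
Poor cleavage — only Staurolite remains.
The only mineral consistent with every observation is Staurolite.

Staurolite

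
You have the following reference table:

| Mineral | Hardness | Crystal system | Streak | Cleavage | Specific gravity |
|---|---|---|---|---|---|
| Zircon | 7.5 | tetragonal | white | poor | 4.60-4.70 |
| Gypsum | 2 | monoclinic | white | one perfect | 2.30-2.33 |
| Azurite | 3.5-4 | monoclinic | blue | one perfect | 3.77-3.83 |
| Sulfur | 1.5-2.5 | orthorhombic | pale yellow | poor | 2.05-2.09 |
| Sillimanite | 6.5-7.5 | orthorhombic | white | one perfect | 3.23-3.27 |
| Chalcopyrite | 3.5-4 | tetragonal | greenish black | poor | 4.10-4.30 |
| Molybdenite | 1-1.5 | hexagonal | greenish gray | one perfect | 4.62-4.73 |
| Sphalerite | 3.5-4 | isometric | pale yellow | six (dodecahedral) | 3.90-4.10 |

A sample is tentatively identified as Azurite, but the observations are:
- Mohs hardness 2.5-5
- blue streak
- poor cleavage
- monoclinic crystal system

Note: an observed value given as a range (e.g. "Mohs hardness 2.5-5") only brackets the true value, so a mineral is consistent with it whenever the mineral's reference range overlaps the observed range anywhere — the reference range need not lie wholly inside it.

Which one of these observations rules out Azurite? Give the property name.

Mohs hardness 2.5-5: Azurite has hardness 3.5-4 — matches.
Blue streak: Azurite has blue streak — matches.
Poor cleavage: Azurite has cleavage one perfect — does not match.
Monoclinic crystal system: Azurite has monoclinic system — matches.
The cleavage is the one property that does not fit.

cleavage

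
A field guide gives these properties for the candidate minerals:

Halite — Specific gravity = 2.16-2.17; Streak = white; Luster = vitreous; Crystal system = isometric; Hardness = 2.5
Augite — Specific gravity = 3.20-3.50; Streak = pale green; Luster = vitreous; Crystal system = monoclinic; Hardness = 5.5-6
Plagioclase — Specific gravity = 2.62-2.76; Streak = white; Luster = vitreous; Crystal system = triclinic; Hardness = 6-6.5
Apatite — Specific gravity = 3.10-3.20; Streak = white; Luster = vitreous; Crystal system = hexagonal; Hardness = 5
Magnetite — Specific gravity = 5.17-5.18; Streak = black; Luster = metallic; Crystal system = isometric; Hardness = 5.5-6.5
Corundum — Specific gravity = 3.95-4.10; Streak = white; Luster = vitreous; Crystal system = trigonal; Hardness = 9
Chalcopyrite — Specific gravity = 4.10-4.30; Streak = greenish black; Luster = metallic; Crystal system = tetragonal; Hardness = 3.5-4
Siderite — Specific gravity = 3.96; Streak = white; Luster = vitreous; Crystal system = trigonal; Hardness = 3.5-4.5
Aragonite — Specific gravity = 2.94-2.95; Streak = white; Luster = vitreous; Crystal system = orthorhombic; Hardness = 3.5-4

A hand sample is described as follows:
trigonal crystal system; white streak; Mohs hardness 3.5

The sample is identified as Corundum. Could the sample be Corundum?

Inconsistent

Trigonal crystal system — consistent with Corundum (trigonal system).
White streak — consistent with Corundum (white streak).
Mohs hardness 3.5 — Corundum has hardness 9; inconsistent.
Corundum is excluded by the hardness.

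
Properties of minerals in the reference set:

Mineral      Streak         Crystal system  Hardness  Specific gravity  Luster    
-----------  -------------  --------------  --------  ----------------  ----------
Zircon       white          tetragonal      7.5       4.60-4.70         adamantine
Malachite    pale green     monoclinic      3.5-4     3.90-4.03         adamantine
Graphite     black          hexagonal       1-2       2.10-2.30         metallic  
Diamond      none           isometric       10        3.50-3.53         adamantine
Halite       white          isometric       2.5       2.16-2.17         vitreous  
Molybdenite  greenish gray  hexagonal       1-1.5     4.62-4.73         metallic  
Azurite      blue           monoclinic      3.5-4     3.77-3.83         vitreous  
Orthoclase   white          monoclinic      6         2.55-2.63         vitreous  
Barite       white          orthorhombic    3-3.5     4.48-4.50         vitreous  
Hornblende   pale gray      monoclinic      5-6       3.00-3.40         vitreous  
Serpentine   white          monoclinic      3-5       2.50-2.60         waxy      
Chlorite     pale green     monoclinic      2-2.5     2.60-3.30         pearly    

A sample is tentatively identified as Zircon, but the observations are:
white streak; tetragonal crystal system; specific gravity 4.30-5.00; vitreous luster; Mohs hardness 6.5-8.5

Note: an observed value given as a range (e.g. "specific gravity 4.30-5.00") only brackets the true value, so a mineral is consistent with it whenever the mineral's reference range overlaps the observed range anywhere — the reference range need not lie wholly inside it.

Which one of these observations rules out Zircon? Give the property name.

luster

White streak: Zircon has white streak — agrees.
Tetragonal crystal system: Zircon has tetragonal system — agrees.
Specific gravity 4.30-5.00: Zircon has SG 4.60-4.70 — agrees.
Vitreous luster: Zircon has adamantine luster — inconsistent.
Mohs hardness 6.5-8.5: Zircon has hardness 7.5 — agrees.
Only the luster is inconsistent.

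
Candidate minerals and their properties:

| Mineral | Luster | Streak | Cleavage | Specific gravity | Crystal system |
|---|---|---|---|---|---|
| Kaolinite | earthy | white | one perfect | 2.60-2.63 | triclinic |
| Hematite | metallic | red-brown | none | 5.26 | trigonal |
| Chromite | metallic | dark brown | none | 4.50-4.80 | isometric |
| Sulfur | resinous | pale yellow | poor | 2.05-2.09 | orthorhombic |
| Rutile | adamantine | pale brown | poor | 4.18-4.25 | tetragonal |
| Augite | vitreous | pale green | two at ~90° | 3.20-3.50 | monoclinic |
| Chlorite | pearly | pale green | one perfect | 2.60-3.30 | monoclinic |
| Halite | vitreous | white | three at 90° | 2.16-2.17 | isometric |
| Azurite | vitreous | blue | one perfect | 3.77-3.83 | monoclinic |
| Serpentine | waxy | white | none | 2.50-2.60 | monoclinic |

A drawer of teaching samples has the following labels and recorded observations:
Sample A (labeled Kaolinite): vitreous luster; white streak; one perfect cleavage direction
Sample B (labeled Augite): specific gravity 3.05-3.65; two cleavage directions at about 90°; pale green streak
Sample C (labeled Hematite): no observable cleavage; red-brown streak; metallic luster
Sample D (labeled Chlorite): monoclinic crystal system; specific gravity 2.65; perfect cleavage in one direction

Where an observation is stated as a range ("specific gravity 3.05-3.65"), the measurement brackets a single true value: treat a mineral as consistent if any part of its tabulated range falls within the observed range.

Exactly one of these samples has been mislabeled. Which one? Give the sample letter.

Sample A: vitreous luster is outside the reference for Kaolinite (earthy luster) — mislabeled.
Sample B: observations are consistent with Augite.
Sample C: observations are consistent with Hematite.
Sample D: observations are consistent with Chlorite.
Sample A is the mislabeled one.

A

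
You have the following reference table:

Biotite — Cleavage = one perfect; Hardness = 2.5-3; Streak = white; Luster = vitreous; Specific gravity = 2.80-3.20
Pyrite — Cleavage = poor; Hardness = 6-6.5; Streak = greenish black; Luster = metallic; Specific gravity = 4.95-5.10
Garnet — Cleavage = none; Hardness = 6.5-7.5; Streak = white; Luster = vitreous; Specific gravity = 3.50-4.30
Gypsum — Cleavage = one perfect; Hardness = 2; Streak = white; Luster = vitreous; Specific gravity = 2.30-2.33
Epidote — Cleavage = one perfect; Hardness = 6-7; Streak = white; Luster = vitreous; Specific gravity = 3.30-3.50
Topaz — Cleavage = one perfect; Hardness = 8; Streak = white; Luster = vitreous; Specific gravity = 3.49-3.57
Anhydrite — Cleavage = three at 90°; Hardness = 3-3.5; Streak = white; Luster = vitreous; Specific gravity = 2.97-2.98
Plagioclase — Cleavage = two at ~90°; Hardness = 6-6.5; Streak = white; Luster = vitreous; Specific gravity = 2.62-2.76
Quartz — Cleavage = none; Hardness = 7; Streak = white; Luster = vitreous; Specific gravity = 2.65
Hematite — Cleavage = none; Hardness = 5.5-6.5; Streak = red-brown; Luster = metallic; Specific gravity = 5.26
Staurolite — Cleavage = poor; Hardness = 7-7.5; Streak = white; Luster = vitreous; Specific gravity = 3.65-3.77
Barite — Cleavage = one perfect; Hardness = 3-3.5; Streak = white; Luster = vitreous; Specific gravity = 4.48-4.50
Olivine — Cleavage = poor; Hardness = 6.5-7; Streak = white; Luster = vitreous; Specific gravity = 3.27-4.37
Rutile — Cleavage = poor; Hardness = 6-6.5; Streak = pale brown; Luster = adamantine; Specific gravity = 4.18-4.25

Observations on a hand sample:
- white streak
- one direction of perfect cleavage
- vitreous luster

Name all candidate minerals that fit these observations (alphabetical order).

Barite, Biotite, Epidote, Gypsum, Topaz

White streak eliminates Pyrite, Hematite, Rutile.
One direction of perfect cleavage: leaves Biotite, Gypsum, Epidote, Topaz, Barite.
Vitreous luster: no further eliminations.
Remaining candidates: Barite, Biotite, Epidote, Gypsum, Topaz.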